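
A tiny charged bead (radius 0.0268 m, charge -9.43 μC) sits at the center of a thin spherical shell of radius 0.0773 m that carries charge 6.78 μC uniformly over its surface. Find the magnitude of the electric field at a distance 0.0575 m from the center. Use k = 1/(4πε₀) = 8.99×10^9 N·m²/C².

Use a concentric Gaussian sphere at r = 0.0575 m (between the bodies, 0.0268 m < r < 0.0773 m).
The shell at 0.0773 m lies outside the Gaussian surface, so Q_enc = -9.43 μC = -9.43e-6 C.
Gauss's law: E·4πr² = Q_enc/ε₀.
E = k|Q_enc|/r² = (8.99×10^9)(9.43×10^-6)/(0.0575)² = 2.56e7 N/C.

|E| ≈ 2.56e7 N/C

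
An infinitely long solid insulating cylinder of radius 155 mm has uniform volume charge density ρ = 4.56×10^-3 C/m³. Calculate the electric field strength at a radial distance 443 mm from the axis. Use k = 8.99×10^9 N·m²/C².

E ≈ 1.40×10^7 V/m

Choose a coaxial cylinder of radius r = 443 mm (arbitrary length L) as the Gaussian surface (r > 155 mm, full cross-section enclosed).
λ_enc = ρ·πR² = (4.56e-3)π(0.155)² = 3.442e-4 C/m.
By Gauss's law (flux through the curved wall only), E·2πrL = λ_enc L/ε₀.
E = 2k|λ_enc|/r = 2(8.99×10^9)(3.442×10^-4)/(0.443) = 1.40×10^7 N/C.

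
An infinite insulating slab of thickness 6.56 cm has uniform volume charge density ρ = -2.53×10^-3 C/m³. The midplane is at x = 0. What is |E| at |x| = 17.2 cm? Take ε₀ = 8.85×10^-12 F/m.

The point |x| = 17.2 cm lies outside the slab (half-thickness 0.0328 m). A symmetric pillbox spanning the full slab encloses Q_enc = ρ·d·A.
Flux = 2EA ⇒ E = |ρ|d/(2ε₀), independent of distance outside.
E = (2.53e-3)(0.0656)/(2·8.85×10^-12) = 9.38e6 N/C.

E ≈ 9.38e6 V/m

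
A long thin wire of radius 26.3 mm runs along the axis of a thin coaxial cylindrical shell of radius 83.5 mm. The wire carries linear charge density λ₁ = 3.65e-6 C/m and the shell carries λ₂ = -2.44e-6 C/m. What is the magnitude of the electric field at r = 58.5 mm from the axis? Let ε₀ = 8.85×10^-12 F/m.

E = 1.12×10^6 N/C

Coaxial Gaussian cylinder, radius r = 58.5 mm, length L (between the conductors, 26.3 mm < r < 83.5 mm).
The shell at 83.5 mm lies outside the Gaussian surface, so λ_enc = λ₁ = 3.65×10^-6 C/m.
Gauss's law: E·2πrL = λ_enc L/ε₀.
E = |λ_enc|/(2πε₀r) = (3.65×10^-6)/(2π·8.85×10^-12·0.0585) = 1.12×10^6 N/C.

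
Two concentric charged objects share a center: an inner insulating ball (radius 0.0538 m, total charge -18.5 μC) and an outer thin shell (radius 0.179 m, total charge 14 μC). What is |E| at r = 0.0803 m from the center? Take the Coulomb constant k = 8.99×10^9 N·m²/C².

Take a concentric spherical Gaussian surface of radius r = 0.0803 m (between the bodies, 0.0538 m < r < 0.179 m).
Only the inner charge is enclosed; the outer shell contributes nothing inside itself. Q_enc = -18.5 μC = -1.85×10^-5 C.
Applying ∮E·dA = Q_enc/ε₀ with Φ = E(4πr²):
E = k|Q_enc|/r² = (8.99×10^9)(1.85e-5)/(0.0803)² = 2.58e7 N/C.

E ≈ 2.58e7 N/C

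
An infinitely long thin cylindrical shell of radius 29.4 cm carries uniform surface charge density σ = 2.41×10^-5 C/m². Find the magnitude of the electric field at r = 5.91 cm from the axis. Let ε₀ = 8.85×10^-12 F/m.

By cylindrical symmetry E is radial; use a coaxial Gaussian cylinder of radius 5.91 cm and length L (r < 29.4 cm, inside the shell).
All the surface charge lies outside this cylinder: Q_enc = 0, hence E = 0.

E = 0 (no enclosed charge)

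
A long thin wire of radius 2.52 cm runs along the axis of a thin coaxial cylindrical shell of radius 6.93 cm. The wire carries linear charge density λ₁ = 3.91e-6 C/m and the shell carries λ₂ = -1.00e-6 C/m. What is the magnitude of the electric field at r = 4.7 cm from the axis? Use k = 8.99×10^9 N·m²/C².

Take a coaxial cylindrical Gaussian surface of radius r = 4.7 cm and length L (between the conductors, 2.52 cm < r < 6.93 cm).
Only the inner wire is enclosed; the outer shell contributes nothing inside itself. λ_enc = λ₁ = 3.91×10^-6 C/m.
By Gauss's law (flux through the curved wall only), E·2πrL = λ_enc L/ε₀.
E = 2k|λ_enc|/r = 2(8.99×10^9)(3.91e-6)/(0.047) = 1.50e6 N/C.

E = 1.50e6 N/C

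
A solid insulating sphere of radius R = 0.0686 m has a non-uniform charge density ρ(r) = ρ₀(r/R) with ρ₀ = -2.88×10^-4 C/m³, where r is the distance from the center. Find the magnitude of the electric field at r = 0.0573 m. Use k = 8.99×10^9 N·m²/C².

By spherical symmetry E is radial; choose a Gaussian sphere of radius r = 0.0573 m (r < R).
Integrate the density: Q_enc = 4π ∫₀^r ρ₀(r'/R)^1 r'² dr' = 4πρ₀ r^4/(4·R) = -1.422e-7 C.
By Gauss's law, ∮E·dA = E·4πr² = Q_enc/ε₀.
E = k|Q_enc|/r² = (8.99×10^9)(1.422×10^-7)/(0.0573)² = 3.89×10^5 N/C.

|E| ≈ 3.89×10^5 N/C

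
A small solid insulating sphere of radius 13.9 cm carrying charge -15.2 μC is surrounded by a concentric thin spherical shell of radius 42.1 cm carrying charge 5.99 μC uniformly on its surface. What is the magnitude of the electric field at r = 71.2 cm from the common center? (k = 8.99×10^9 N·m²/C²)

|E| ≈ 1.63×10^5 N/C

Use a concentric Gaussian sphere at r = 71.2 cm (r > 42.1 cm, enclosing both).
Q_enc = (-15.2 μC) + (5.99 μC) = -9.21e-6 C.
Gauss's law: E·4πr² = Q_enc/ε₀.
E = k|Q_enc|/r² = (8.99×10^9)(9.21e-6)/(0.712)² = 1.63e5 N/C.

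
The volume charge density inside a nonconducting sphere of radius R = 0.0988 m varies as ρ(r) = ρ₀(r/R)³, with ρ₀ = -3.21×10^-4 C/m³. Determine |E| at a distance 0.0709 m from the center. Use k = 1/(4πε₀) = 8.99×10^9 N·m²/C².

|E| = 1.58×10^5 V/m

Take a concentric spherical Gaussian surface of radius r = 0.0709 m (r < R).
Q_enc = ∫₀^r ρ(r')·4πr'² dr' = (4πρ₀/R³) ∫₀^r r'^5 dr' = 4πρ₀ r^6/(6·R³) = -8.855×10^-8 C.
Gauss's law: E·4πr² = Q_enc/ε₀.
E = k|Q_enc|/r² = (8.99×10^9)(8.855e-8)/(0.0709)² = 1.58e5 N/C.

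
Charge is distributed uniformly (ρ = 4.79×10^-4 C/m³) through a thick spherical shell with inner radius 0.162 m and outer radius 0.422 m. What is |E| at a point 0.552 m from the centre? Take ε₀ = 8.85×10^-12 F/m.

E ≈ 4.20×10^6 N/C

By spherical symmetry E is radial; choose a Gaussian sphere of radius r = 0.552 m (r > 0.422 m, enclosing the whole shell).
Q_enc = ρ·(4π/3)(b³ − a³) = (4.79×10^-4)·(4π/3)·((0.422)³ − (0.162)³) = 1.423×10^-4 C.
Applying ∮E·dA = Q_enc/ε₀ with Φ = E(4πr²):
E = |Q_enc|/(4πε₀r²) = (1.423×10^-4)/(4π·8.85×10^-12·(0.552)²) = 4.20e6 N/C.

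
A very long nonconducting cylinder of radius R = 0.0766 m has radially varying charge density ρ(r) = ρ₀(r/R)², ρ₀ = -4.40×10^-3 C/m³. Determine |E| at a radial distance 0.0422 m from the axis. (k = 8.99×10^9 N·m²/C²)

1.59×10^6 N/C

Choose a coaxial cylinder of radius r = 0.0422 m (arbitrary length L) as the Gaussian surface (r < R).
λ_enc = ∫₀^r ρ(r')·2πr' dr' = (2πρ₀/R²)·r^4/4 = -3.736×10^-6 C/m.
Gauss's law: E·2πrL = λ_enc L/ε₀.
E = 2k|λ_enc|/r = 2(8.99×10^9)(3.736×10^-6)/(0.0422) = 1.59×10^6 N/C.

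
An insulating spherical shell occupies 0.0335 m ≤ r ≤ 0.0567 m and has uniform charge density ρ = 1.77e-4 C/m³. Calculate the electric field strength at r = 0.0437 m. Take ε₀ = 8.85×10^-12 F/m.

E ≈ 1.60×10^5 V/m

By spherical symmetry E is radial; choose a Gaussian sphere of radius r = 0.0437 m (within the shell material, 0.0335 m < r < 0.0567 m).
Only the shell between 0.0335 m and r is enclosed: Q_enc = ρ·(4π/3)(r³ − a³) = (1.77e-4)·(4π/3)·((0.0437)³ − (0.0335)³) = 3.40e-8 C.
Gauss's law: E·4πr² = Q_enc/ε₀.
E = |Q_enc|/(4πε₀r²) = (3.40×10^-8)/(4π·8.85×10^-12·(0.0437)²) = 1.60×10^5 N/C.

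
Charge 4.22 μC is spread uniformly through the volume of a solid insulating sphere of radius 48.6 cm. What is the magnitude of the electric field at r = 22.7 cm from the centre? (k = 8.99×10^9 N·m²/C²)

By spherical symmetry E is radial; choose a Gaussian sphere of radius r = 22.7 cm (r < R).
For a uniform sphere the enclosed fraction is (r/R)³, so Q_enc = (4.22 μC)(0.227/0.486)³ = 4.30×10^-7 C.
Applying ∮E·dA = Q_enc/ε₀ with Φ = E(4πr²):
E = k|Q_enc|/r² = (8.99×10^9)(4.30×10^-7)/(0.227)² = 7.50×10^4 N/C.

7.50×10^4 N/C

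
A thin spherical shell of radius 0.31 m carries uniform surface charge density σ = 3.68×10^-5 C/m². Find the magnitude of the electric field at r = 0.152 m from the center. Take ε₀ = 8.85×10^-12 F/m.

Use a concentric Gaussian sphere at r = 0.152 m (inside the shell, r < 0.31 m).
All the charge is outside the Gaussian surface: Q_enc = 0, hence E = 0 everywhere inside the shell.

|E| = 0 N/C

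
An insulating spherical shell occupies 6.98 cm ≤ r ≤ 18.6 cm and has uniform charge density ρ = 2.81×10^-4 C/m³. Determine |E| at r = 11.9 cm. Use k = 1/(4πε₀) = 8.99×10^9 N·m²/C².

Use a concentric Gaussian sphere at r = 11.9 cm (within the shell material, 6.98 cm < r < 18.6 cm).
Enclosed charge is the volume from a to r: Q_enc = (4π/3)ρ(r³ − a³) = 1.583e-6 C.
Applying ∮E·dA = Q_enc/ε₀ with Φ = E(4πr²):
E = k|Q_enc|/r² = (8.99×10^9)(1.583×10^-6)/(0.119)² = 1.01×10^6 N/C.

|E| ≈ 1.01e6 N/C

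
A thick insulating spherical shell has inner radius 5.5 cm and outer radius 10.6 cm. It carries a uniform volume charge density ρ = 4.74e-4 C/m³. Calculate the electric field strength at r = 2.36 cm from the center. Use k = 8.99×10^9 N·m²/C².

E = 0

Use a concentric Gaussian sphere at r = 2.36 cm (r < 5.5 cm, inside the empty cavity).
Q_enc = 0 (all charge lies at larger r); Gauss's law gives E = 0.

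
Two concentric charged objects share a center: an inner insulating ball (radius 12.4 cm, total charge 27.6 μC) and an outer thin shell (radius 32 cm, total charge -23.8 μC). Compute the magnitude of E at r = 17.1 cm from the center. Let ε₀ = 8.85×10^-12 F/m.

|E| ≈ 8.49×10^6 N/C

Take a concentric spherical Gaussian surface of radius r = 17.1 cm (between the bodies, 12.4 cm < r < 32 cm).
The shell at 32 cm lies outside the Gaussian surface, so Q_enc = 27.6 μC = 2.76×10^-5 C.
Since E is radial and uniform over the Gaussian sphere, Φ = E·4πr² = Q_enc/ε₀.
E = |Q_enc|/(4πε₀r²) = (2.76×10^-5)/(4π·8.85×10^-12·(0.171)²) = 8.49e6 N/C.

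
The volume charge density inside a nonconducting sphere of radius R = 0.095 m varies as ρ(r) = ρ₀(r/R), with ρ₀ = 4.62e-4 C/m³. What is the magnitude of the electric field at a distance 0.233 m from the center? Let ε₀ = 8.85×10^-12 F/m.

|E| = 2.06×10^5 V/m

Take a concentric spherical Gaussian surface of radius r = 0.233 m (r > R, all charge enclosed).
Q_enc = 4π ∫₀^R ρ₀(r'/R)^1 r'² dr' = 4πρ₀R³/4 = 1.244e-6 C.
Applying ∮E·dA = Q_enc/ε₀ with Φ = E(4πr²):
E = |Q_enc|/(4πε₀r²) = (1.244×10^-6)/(4π·8.85×10^-12·(0.233)²) = 2.06×10^5 N/C.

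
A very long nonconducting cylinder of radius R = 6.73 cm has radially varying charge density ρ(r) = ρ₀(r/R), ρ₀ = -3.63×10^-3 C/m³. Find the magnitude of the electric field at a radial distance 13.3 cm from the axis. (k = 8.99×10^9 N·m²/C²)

Coaxial Gaussian cylinder, radius r = 13.3 cm, length L (r > R, full charge per length enclosed).
λ_enc = 2π ∫₀^R ρ₀(r'/R)^1 r' dr' = 2πρ₀R²/3 = -3.443×10^-5 C/m.
Since E is radial and uniform over the curved surface, Φ = E·2πrL = Q_enc/ε₀ = λ_enc L/ε₀.
E = 2k|λ_enc|/r = 2(8.99×10^9)(3.443×10^-5)/(0.133) = 4.66×10^6 N/C.

|E| = 4.66e6 N/C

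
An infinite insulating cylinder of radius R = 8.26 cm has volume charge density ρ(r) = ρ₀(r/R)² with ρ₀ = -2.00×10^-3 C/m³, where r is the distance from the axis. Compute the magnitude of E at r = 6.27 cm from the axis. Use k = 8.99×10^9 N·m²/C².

Take a coaxial cylindrical Gaussian surface of radius r = 6.27 cm and length L (r < R).
λ_enc = ∫₀^r ρ(r')·2πr' dr' = (2πρ₀/R²)·r^4/4 = -7.116×10^-6 C/m.
Applying ∮E·dA = Q_enc/ε₀ with the end caps contributing no flux:
E = 2k|λ_enc|/r = 2(8.99×10^9)(7.116e-6)/(0.0627) = 2.04×10^6 N/C.

|E| = 2.04e6 N/C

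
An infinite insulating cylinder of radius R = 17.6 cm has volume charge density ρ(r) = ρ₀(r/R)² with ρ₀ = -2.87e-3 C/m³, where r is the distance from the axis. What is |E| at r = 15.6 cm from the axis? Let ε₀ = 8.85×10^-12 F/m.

Take a coaxial cylindrical Gaussian surface of radius r = 15.6 cm and length L (r < R).
λ_enc = ∫₀^r ρ(r')·2πr' dr' = (2πρ₀/R²)·r^4/4 = -8.619×10^-5 C/m.
By Gauss's law (flux through the curved wall only), E·2πrL = λ_enc L/ε₀.
E = |λ_enc|/(2πε₀r) = (8.619e-5)/(2π·8.85×10^-12·0.156) = 9.94×10^6 N/C.

E ≈ 9.94×10^6 N/C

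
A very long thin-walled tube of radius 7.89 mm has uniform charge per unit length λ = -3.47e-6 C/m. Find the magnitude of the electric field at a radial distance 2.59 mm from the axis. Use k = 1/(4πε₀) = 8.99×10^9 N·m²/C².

Choose a coaxial cylinder of radius r = 2.59 mm (arbitrary length L) as the Gaussian surface (r < 7.89 mm, inside the shell).
All the surface charge lies outside this cylinder: Q_enc = 0, hence E = 0.

|E| = 0 N/C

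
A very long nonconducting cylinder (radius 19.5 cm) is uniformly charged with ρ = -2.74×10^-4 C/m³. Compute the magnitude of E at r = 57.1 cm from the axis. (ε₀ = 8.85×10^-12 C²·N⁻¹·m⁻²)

|E| ≈ 1.03e6 V/m

Coaxial Gaussian cylinder, radius r = 57.1 cm, length L (r > 19.5 cm, full cross-section enclosed).
λ_enc = ρ·πR² = (-2.74e-4)π(0.195)² = -3.273×10^-5 C/m.
By Gauss's law (flux through the curved wall only), E·2πrL = λ_enc L/ε₀.
E = |λ_enc|/(2πε₀r) = (3.273e-5)/(2π·8.85×10^-12·0.571) = 1.03×10^6 N/C.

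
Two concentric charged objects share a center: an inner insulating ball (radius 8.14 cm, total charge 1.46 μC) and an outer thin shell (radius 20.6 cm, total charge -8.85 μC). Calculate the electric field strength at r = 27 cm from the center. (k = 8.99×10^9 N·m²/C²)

Symmetry ⇒ E = E(r) r̂. Gaussian sphere of radius r = 27 cm (r > 20.6 cm, enclosing both).
Q_enc = (1.46 μC) + (-8.85 μC) = -7.39×10^-6 C.
By Gauss's law, ∮E·dA = E·4πr² = Q_enc/ε₀.
E = k|Q_enc|/r² = (8.99×10^9)(7.39×10^-6)/(0.27)² = 9.11×10^5 N/C.

E ≈ 9.11×10^5 V/m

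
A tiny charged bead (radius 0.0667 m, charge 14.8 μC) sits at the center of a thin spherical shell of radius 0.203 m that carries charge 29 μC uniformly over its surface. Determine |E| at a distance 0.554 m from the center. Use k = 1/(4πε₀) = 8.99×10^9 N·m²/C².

E ≈ 1.28×10^6 V/m

Use a concentric Gaussian sphere at r = 0.554 m (r > 0.203 m, enclosing both).
Q_enc = (14.8 μC) + (29 μC) = 4.38×10^-5 C.
Gauss's law: E·4πr² = Q_enc/ε₀.
E = k|Q_enc|/r² = (8.99×10^9)(4.38×10^-5)/(0.554)² = 1.28×10^6 N/C.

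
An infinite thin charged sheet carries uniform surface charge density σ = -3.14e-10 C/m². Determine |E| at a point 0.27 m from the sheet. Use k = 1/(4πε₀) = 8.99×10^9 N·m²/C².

Choose a cylindrical pillbox piercing the sheet, end faces (area A) parallel to it.
Only the two end caps contribute flux: Φ = 2EA. With Q_enc = σA, Gauss's law gives E = |σ|/(2ε₀).
E = 2πk|σ| = 2π(8.99×10^9)(3.14e-10) = 17.7 N/C.

17.7 N/C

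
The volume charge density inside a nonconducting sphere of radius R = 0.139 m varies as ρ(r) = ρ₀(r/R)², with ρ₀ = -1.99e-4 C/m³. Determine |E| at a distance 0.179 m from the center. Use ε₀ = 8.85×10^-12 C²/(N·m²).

Symmetry ⇒ E = E(r) r̂. Gaussian sphere of radius r = 0.179 m (r > R, all charge enclosed).
Q_enc = 4π ∫₀^R ρ₀(r'/R)^2 r'² dr' = 4πρ₀R³/5 = -1.343e-6 C.
Gauss's law: E·4πr² = Q_enc/ε₀.
E = |Q_enc|/(4πε₀r²) = (1.343e-6)/(4π·8.85×10^-12·(0.179)²) = 3.77×10^5 N/C.

|E| ≈ 3.77×10^5 N/C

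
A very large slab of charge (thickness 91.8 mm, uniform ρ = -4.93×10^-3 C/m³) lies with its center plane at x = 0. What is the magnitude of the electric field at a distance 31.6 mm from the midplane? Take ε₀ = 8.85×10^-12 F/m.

1.76e7 V/m

By symmetry E is perpendicular to the slab. A Gaussian pillbox from −31.6 mm to +31.6 mm (face area A) lies entirely within the slab.
Q_enc = ρ·(2x)·A and flux = 2EA, so 2EA = 2ρxA/ε₀ ⇒ E = |ρ|x/ε₀.
E = (4.93×10^-3)(0.0316)/(8.85×10^-12) = 1.76×10^7 N/C.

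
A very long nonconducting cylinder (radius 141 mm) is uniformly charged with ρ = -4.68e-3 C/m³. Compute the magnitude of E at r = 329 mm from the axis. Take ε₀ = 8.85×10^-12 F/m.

|E| ≈ 1.60×10^7 V/m

By cylindrical symmetry E is radial; use a coaxial Gaussian cylinder of radius 329 mm and length L (r > 141 mm, full cross-section enclosed).
λ_enc = ρ·πR² = (-4.68×10^-3)π(0.141)² = -2.923×10^-4 C/m.
By Gauss's law (flux through the curved wall only), E·2πrL = λ_enc L/ε₀.
E = |λ_enc|/(2πε₀r) = (2.923e-4)/(2π·8.85×10^-12·0.329) = 1.60×10^7 N/C.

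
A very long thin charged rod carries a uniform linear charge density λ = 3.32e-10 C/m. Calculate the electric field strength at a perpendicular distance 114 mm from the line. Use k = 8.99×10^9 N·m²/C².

Take a coaxial cylindrical Gaussian surface of radius r = 114 mm and length L.
Q_enc = λL, so λ_enc = 3.32×10^-10 C/m.
Since E is radial and uniform over the curved surface, Φ = E·2πrL = Q_enc/ε₀ = λ_enc L/ε₀.
E = 2k|λ_enc|/r = 2(8.99×10^9)(3.32×10^-10)/(0.114) = 52.4 N/C.

52.4 N/C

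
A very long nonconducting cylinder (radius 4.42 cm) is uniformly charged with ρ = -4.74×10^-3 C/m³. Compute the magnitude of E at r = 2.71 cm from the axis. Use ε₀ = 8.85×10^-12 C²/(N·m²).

By cylindrical symmetry E is radial; use a coaxial Gaussian cylinder of radius 2.71 cm and length L (r < R).
Charge inside radius r per length L is ρ·πr²·L, so λ_enc = ρπr² = -1.094e-5 C/m.
Applying ∮E·dA = Q_enc/ε₀ with the end caps contributing no flux:
E = |λ_enc|/(2πε₀r) = (1.094×10^-5)/(2π·8.85×10^-12·0.0271) = 7.26e6 N/C.

E = 7.26×10^6 V/m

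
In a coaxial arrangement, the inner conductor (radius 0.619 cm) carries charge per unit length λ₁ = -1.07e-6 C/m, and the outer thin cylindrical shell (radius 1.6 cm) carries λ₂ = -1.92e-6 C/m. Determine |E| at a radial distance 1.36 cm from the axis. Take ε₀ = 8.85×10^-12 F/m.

|E| ≈ 1.41e6 N/C

By cylindrical symmetry E is radial; use a coaxial Gaussian cylinder of radius 1.36 cm and length L (between the conductors, 0.619 cm < r < 1.6 cm).
Only the inner wire is enclosed; the outer shell contributes nothing inside itself. λ_enc = λ₁ = -1.07e-6 C/m.
By Gauss's law (flux through the curved wall only), E·2πrL = λ_enc L/ε₀.
E = |λ_enc|/(2πε₀r) = (1.07e-6)/(2π·8.85×10^-12·0.0136) = 1.41e6 N/C.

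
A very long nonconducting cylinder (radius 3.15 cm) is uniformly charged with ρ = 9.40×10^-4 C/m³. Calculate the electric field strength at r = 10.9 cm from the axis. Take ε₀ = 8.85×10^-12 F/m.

|E| ≈ 4.83×10^5 N/C

By cylindrical symmetry E is radial; use a coaxial Gaussian cylinder of radius 10.9 cm and length L (r > 3.15 cm, full cross-section enclosed).
λ_enc = ρ·πR² = (9.40e-4)π(0.0315)² = 2.93e-6 C/m.
Since E is radial and uniform over the curved surface, Φ = E·2πrL = Q_enc/ε₀ = λ_enc L/ε₀.
E = |λ_enc|/(2πε₀r) = (2.93×10^-6)/(2π·8.85×10^-12·0.109) = 4.83e5 N/C.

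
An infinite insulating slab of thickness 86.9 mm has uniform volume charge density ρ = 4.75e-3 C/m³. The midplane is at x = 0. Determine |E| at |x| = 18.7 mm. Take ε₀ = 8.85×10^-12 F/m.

E = 1.00e7 N/C

By symmetry E is perpendicular to the slab. A Gaussian pillbox from −18.7 mm to +18.7 mm (face area A) lies entirely within the slab.
Q_enc = ρ·(2x)·A and flux = 2EA, so 2EA = 2ρxA/ε₀ ⇒ E = |ρ|x/ε₀.
E = (4.75e-3)(0.0187)/(8.85×10^-12) = 1.00×10^7 N/C.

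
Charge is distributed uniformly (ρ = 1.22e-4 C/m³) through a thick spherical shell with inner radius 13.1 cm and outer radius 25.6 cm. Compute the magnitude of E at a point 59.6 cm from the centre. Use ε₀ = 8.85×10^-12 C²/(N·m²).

E ≈ 1.88×10^5 V/m

By spherical symmetry E is radial; choose a Gaussian sphere of radius r = 59.6 cm (r > 25.6 cm, enclosing the whole shell).
Q_enc = ρ·(4π/3)(b³ − a³) = (1.22×10^-4)·(4π/3)·((0.256)³ − (0.131)³) = 7.425×10^-6 C.
Gauss's law: E·4πr² = Q_enc/ε₀.
E = |Q_enc|/(4πε₀r²) = (7.425e-6)/(4π·8.85×10^-12·(0.596)²) = 1.88×10^5 N/C.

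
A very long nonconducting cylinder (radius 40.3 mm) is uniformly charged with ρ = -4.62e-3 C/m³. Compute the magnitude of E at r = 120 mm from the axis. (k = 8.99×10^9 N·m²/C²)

E = 3.53×10^6 N/C

Coaxial Gaussian cylinder, radius r = 120 mm, length L (r > 40.3 mm, full cross-section enclosed).
λ_enc = ρ·πR² = (-4.62×10^-3)π(0.0403)² = -2.357×10^-5 C/m.
Since E is radial and uniform over the curved surface, Φ = E·2πrL = Q_enc/ε₀ = λ_enc L/ε₀.
E = 2k|λ_enc|/r = 2(8.99×10^9)(2.357×10^-5)/(0.12) = 3.53×10^6 N/C.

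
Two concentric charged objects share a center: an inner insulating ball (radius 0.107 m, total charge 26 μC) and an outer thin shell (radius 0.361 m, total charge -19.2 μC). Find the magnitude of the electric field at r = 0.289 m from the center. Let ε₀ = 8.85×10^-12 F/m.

Symmetry ⇒ E = E(r) r̂. Gaussian sphere of radius r = 0.289 m (between the bodies, 0.107 m < r < 0.361 m).
The shell at 0.361 m lies outside the Gaussian surface, so Q_enc = 26 μC = 2.60×10^-5 C.
Applying ∮E·dA = Q_enc/ε₀ with Φ = E(4πr²):
E = |Q_enc|/(4πε₀r²) = (2.60×10^-5)/(4π·8.85×10^-12·(0.289)²) = 2.80×10^6 N/C.

2.80e6 V/m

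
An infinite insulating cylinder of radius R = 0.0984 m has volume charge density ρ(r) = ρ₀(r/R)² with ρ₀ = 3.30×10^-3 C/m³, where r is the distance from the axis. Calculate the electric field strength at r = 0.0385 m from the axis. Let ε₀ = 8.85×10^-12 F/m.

Choose a coaxial cylinder of radius r = 0.0385 m (arbitrary length L) as the Gaussian surface (r < R).
λ_enc = ∫₀^r ρ(r')·2πr' dr' = (2πρ₀/R²)·r^4/4 = 1.176e-6 C/m.
Gauss's law: E·2πrL = λ_enc L/ε₀.
E = |λ_enc|/(2πε₀r) = (1.176×10^-6)/(2π·8.85×10^-12·0.0385) = 5.49×10^5 N/C.

5.49×10^5 N/C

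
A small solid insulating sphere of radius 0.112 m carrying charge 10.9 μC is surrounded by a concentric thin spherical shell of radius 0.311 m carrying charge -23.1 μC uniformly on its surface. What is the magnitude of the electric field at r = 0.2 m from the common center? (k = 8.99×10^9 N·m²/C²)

|E| = 2.45e6 N/C

Use a concentric Gaussian sphere at r = 0.2 m (between the bodies, 0.112 m < r < 0.311 m).
The shell at 0.311 m lies outside the Gaussian surface, so Q_enc = 10.9 μC = 1.09e-5 C.
Applying ∮E·dA = Q_enc/ε₀ with Φ = E(4πr²):
E = k|Q_enc|/r² = (8.99×10^9)(1.09e-5)/(0.2)² = 2.45×10^6 N/C.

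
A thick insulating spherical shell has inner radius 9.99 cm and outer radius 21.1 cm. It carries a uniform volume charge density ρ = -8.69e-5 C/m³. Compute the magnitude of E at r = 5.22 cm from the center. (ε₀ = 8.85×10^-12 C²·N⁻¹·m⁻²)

Take a concentric spherical Gaussian surface of radius r = 5.22 cm (r < 9.99 cm, inside the empty cavity).
No charge is enclosed, so by Gauss's law E·4πr² = 0 ⇒ E = 0.

E = 0 (no enclosed charge)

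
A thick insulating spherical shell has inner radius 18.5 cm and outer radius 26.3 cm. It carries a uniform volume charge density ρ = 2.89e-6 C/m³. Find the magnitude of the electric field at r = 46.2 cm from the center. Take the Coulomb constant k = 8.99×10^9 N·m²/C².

Symmetry ⇒ E = E(r) r̂. Gaussian sphere of radius r = 46.2 cm (r > 26.3 cm, enclosing the whole shell).
Q_enc = ρ·(4π/3)(b³ − a³) = (2.89e-6)·(4π/3)·((0.263)³ − (0.185)³) = 1.436e-7 C.
By Gauss's law, ∮E·dA = E·4πr² = Q_enc/ε₀.
E = k|Q_enc|/r² = (8.99×10^9)(1.436×10^-7)/(0.462)² = 6.05e3 N/C.

|E| = 6.05×10^3 V/m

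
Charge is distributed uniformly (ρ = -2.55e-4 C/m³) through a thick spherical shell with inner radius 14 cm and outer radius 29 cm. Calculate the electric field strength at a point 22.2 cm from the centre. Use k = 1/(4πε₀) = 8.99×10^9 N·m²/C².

E = 1.60e6 V/m

Take a concentric spherical Gaussian surface of radius r = 22.2 cm (within the shell material, 14 cm < r < 29 cm).
Enclosed charge is the volume from a to r: Q_enc = (4π/3)ρ(r³ − a³) = -8.756e-6 C.
By Gauss's law, ∮E·dA = E·4πr² = Q_enc/ε₀.
E = k|Q_enc|/r² = (8.99×10^9)(8.756×10^-6)/(0.222)² = 1.60e6 N/C.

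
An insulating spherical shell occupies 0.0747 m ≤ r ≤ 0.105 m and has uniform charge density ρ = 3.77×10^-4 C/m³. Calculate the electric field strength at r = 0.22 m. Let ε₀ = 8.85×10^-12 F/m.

E = 2.17×10^5 N/C

By spherical symmetry E is radial; choose a Gaussian sphere of radius r = 0.22 m (r > 0.105 m, enclosing the whole shell).
Q_enc = ρ·(4π/3)(b³ − a³) = (3.77e-4)·(4π/3)·((0.105)³ − (0.0747)³) = 1.17e-6 C.
Applying ∮E·dA = Q_enc/ε₀ with Φ = E(4πr²):
E = |Q_enc|/(4πε₀r²) = (1.17×10^-6)/(4π·8.85×10^-12·(0.22)²) = 2.17e5 N/C.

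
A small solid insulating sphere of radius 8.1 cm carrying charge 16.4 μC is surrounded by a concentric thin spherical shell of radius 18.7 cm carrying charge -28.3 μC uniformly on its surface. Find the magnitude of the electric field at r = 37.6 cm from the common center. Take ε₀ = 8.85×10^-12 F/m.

E = 7.57×10^5 V/m

Use a concentric Gaussian sphere at r = 37.6 cm (r > 18.7 cm, enclosing both).
Q_enc = (16.4 μC) + (-28.3 μC) = -1.19e-5 C.
By Gauss's law, ∮E·dA = E·4πr² = Q_enc/ε₀.
E = |Q_enc|/(4πε₀r²) = (1.19e-5)/(4π·8.85×10^-12·(0.376)²) = 7.57e5 N/C.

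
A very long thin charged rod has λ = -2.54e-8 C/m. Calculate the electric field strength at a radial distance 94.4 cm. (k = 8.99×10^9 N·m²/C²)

Take a coaxial cylindrical Gaussian surface of radius r = 94.4 cm and length L.
Q_enc = λL, so λ_enc = -2.54×10^-8 C/m.
Applying ∮E·dA = Q_enc/ε₀ with the end caps contributing no flux:
E = 2k|λ_enc|/r = 2(8.99×10^9)(2.54×10^-8)/(0.944) = 484 N/C.

|E| = 484 N/C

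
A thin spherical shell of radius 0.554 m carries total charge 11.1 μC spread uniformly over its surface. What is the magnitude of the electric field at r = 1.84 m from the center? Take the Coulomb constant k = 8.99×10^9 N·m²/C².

E ≈ 2.95×10^4 N/C

Symmetry ⇒ E = E(r) r̂. Gaussian sphere of radius r = 1.84 m (r > 0.554 m).
The entire shell is enclosed: Q_enc = 1.11e-5 C.
Since E is radial and uniform over the Gaussian sphere, Φ = E·4πr² = Q_enc/ε₀.
E = k|Q_enc|/r² = (8.99×10^9)(1.11×10^-5)/(1.84)² = 2.95×10^4 N/C.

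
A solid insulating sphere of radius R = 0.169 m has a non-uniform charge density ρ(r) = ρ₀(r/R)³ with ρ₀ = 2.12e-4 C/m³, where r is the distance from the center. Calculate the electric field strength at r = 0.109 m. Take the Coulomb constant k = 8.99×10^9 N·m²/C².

Symmetry ⇒ E = E(r) r̂. Gaussian sphere of radius r = 0.109 m (r < R).
Q_enc = ∫₀^r ρ(r')·4πr'² dr' = (4πρ₀/R³) ∫₀^r r'^5 dr' = 4πρ₀ r^6/(6·R³) = 1.543e-7 C.
Since E is radial and uniform over the Gaussian sphere, Φ = E·4πr² = Q_enc/ε₀.
E = k|Q_enc|/r² = (8.99×10^9)(1.543e-7)/(0.109)² = 1.17×10^5 N/C.

E ≈ 1.17×10^5 N/C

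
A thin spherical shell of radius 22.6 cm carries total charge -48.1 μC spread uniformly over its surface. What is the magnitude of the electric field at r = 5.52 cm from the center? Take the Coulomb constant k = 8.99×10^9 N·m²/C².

Use a concentric Gaussian sphere at r = 5.52 cm (inside the shell, r < 22.6 cm).
No charge lies within this surface, so Q_enc = 0 and Gauss's law gives E·4πr² = 0 ⇒ E = 0.

|E| = 0 V/m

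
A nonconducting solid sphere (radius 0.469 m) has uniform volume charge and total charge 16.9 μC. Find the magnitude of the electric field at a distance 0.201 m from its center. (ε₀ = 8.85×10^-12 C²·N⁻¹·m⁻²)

E ≈ 2.96×10^5 V/m

Symmetry ⇒ E = E(r) r̂. Gaussian sphere of radius r = 0.201 m (r < R).
For a uniform sphere the enclosed fraction is (r/R)³, so Q_enc = (16.9 μC)(0.201/0.469)³ = 1.33×10^-6 C.
By Gauss's law, ∮E·dA = E·4πr² = Q_enc/ε₀.
E = |Q_enc|/(4πε₀r²) = (1.33e-6)/(4π·8.85×10^-12·(0.201)²) = 2.96×10^5 N/C.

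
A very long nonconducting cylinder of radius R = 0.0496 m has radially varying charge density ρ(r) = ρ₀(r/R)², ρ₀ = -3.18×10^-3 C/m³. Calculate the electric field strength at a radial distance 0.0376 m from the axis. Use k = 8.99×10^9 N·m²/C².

Choose a coaxial cylinder of radius r = 0.0376 m (arbitrary length L) as the Gaussian surface (r < R).
Integrating ρ over the cross-section to radius r: λ_enc = (2πρ₀/R²) ∫₀^r r'^3 dr' = 2πρ₀ r^4/(4·R²) = -4.058e-6 C/m.
Gauss's law: E·2πrL = λ_enc L/ε₀.
E = 2k|λ_enc|/r = 2(8.99×10^9)(4.058×10^-6)/(0.0376) = 1.94×10^6 N/C.

|E| = 1.94×10^6 N/C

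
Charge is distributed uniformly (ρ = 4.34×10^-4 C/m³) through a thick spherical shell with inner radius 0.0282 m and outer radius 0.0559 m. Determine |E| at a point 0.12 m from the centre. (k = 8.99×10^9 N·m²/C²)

1.73×10^5 V/m

Take a concentric spherical Gaussian surface of radius r = 0.12 m (r > 0.0559 m, enclosing the whole shell).
Q_enc = ρ·(4π/3)(b³ − a³) = (4.34×10^-4)·(4π/3)·((0.0559)³ − (0.0282)³) = 2.768e-7 C.
Applying ∮E·dA = Q_enc/ε₀ with Φ = E(4πr²):
E = k|Q_enc|/r² = (8.99×10^9)(2.768×10^-7)/(0.12)² = 1.73×10^5 N/C.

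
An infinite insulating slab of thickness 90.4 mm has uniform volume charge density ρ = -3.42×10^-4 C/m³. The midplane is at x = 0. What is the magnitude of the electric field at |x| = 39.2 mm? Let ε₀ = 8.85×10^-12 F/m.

By symmetry E is perpendicular to the slab. A Gaussian pillbox from −39.2 mm to +39.2 mm (face area A) lies entirely within the slab.
Q_enc = ρ·(2x)·A and flux = 2EA, so 2EA = 2ρxA/ε₀ ⇒ E = |ρ|x/ε₀.
E = (3.42×10^-4)(0.0392)/(8.85×10^-12) = 1.51×10^6 N/C.

E ≈ 1.51×10^6 N/C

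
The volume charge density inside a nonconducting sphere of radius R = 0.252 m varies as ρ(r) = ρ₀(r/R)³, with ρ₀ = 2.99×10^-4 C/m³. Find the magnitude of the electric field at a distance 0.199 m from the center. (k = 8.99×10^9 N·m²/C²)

E ≈ 5.52×10^5 N/C

Use a concentric Gaussian sphere at r = 0.199 m (r < R).
Q_enc = ∫₀^r ρ(r')·4πr'² dr' = (4πρ₀/R³) ∫₀^r r'^5 dr' = 4πρ₀ r^6/(6·R³) = 2.43e-6 C.
By Gauss's law, ∮E·dA = E·4πr² = Q_enc/ε₀.
E = k|Q_enc|/r² = (8.99×10^9)(2.43×10^-6)/(0.199)² = 5.52×10^5 N/C.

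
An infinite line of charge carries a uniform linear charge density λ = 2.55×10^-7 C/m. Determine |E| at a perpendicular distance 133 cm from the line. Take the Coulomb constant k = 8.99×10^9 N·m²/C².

By cylindrical symmetry E is radial; use a coaxial Gaussian cylinder of radius 133 cm and length L.
Q_enc = λL, so λ_enc = 2.55×10^-7 C/m.
Since E is radial and uniform over the curved surface, Φ = E·2πrL = Q_enc/ε₀ = λ_enc L/ε₀.
E = 2k|λ_enc|/r = 2(8.99×10^9)(2.55×10^-7)/(1.33) = 3.45×10^3 N/C.

3.45e3 N/C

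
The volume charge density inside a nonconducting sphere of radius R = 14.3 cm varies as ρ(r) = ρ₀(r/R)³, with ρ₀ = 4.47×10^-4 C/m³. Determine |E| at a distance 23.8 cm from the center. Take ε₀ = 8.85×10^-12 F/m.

Symmetry ⇒ E = E(r) r̂. Gaussian sphere of radius r = 23.8 cm (r > R, all charge enclosed).
Q_enc = 4π ∫₀^R ρ₀(r'/R)^3 r'² dr' = 4πρ₀R³/6 = 2.738×10^-6 C.
By Gauss's law, ∮E·dA = E·4πr² = Q_enc/ε₀.
E = |Q_enc|/(4πε₀r²) = (2.738×10^-6)/(4π·8.85×10^-12·(0.238)²) = 4.35×10^5 N/C.

|E| = 4.35×10^5 N/C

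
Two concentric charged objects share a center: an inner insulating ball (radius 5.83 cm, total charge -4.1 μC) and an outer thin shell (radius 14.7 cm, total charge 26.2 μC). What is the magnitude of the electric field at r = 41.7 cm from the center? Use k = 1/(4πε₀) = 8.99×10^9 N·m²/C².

E ≈ 1.14×10^6 V/m

Use a concentric Gaussian sphere at r = 41.7 cm (r > 14.7 cm, enclosing both).
Q_enc = (-4.1 μC) + (26.2 μC) = 2.21e-5 C.
Applying ∮E·dA = Q_enc/ε₀ with Φ = E(4πr²):
E = k|Q_enc|/r² = (8.99×10^9)(2.21×10^-5)/(0.417)² = 1.14e6 N/C.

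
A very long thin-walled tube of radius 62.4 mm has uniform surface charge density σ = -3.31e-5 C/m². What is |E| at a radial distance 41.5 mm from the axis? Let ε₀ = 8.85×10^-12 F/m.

E = 0 (no enclosed charge)

Coaxial Gaussian cylinder, radius r = 41.5 mm, length L (r < 62.4 mm, inside the shell).
All the surface charge lies outside this cylinder: Q_enc = 0, hence E = 0.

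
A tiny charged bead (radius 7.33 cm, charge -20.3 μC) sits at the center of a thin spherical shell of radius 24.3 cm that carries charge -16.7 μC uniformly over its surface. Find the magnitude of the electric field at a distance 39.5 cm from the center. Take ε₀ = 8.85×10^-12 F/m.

Symmetry ⇒ E = E(r) r̂. Gaussian sphere of radius r = 39.5 cm (r > 24.3 cm, enclosing both).
Q_enc = (-20.3 μC) + (-16.7 μC) = -3.70e-5 C.
Gauss's law: E·4πr² = Q_enc/ε₀.
E = |Q_enc|/(4πε₀r²) = (3.70×10^-5)/(4π·8.85×10^-12·(0.395)²) = 2.13×10^6 N/C.

E = 2.13×10^6 V/m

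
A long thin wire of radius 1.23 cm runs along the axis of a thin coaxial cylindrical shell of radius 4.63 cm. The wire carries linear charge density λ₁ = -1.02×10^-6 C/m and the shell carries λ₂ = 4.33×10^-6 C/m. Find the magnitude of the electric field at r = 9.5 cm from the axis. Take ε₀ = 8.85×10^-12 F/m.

Take a coaxial cylindrical Gaussian surface of radius r = 9.5 cm and length L (r > 4.63 cm, enclosing both).
λ_enc = λ₁ + λ₂ = (-1.02×10^-6) + (4.33e-6) = 3.31×10^-6 C/m.
Applying ∮E·dA = Q_enc/ε₀ with the end caps contributing no flux:
E = |λ_enc|/(2πε₀r) = (3.31e-6)/(2π·8.85×10^-12·0.095) = 6.27×10^5 N/C.

E = 6.27×10^5 N/C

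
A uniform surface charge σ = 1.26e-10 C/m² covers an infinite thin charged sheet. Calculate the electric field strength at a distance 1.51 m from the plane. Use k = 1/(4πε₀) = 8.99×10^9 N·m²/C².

7.12 V/m

The symmetry is planar: E is normal to the sheet and the same magnitude on both sides. Take a pillbox straddling the sheet with end-cap area A.
Flux Φ = 2EA and Q_enc = σA, so 2EA = σA/ε₀ ⇒ E = |σ|/(2ε₀), independent of distance.
E = 2πk|σ| = 2π(8.99×10^9)(1.26×10^-10) = 7.12 N/C.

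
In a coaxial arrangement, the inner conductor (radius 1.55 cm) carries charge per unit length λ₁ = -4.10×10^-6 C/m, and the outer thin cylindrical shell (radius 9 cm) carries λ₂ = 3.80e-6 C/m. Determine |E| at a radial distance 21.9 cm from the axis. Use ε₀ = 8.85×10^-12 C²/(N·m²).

Take a coaxial cylindrical Gaussian surface of radius r = 21.9 cm and length L (r > 9 cm, enclosing both).
λ_enc = λ₁ + λ₂ = (-4.10×10^-6) + (3.80e-6) = -3.00e-7 C/m.
Gauss's law: E·2πrL = λ_enc L/ε₀.
E = |λ_enc|/(2πε₀r) = (3.00×10^-7)/(2π·8.85×10^-12·0.219) = 2.46×10^4 N/C.

E ≈ 2.46×10^4 V/m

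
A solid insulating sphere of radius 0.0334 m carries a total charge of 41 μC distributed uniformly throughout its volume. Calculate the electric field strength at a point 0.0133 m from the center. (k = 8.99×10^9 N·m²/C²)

E ≈ 1.32e8 V/m

By spherical symmetry E is radial; choose a Gaussian sphere of radius r = 0.0133 m (r < R).
For a uniform sphere the enclosed fraction is (r/R)³, so Q_enc = (41 μC)(0.0133/0.0334)³ = 2.589×10^-6 C.
Gauss's law: E·4πr² = Q_enc/ε₀.
E = k|Q_enc|/r² = (8.99×10^9)(2.589e-6)/(0.0133)² = 1.32×10^8 N/C.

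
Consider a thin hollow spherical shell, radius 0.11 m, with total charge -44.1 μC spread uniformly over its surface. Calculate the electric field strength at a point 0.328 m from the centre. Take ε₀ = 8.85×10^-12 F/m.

E = 3.69×10^6 N/C

Take a concentric spherical Gaussian surface of radius r = 0.328 m (r > 0.11 m).
The entire shell is enclosed: Q_enc = -4.41×10^-5 C.
Since E is radial and uniform over the Gaussian sphere, Φ = E·4πr² = Q_enc/ε₀.
E = |Q_enc|/(4πε₀r²) = (4.41e-5)/(4π·8.85×10^-12·(0.328)²) = 3.69×10^6 N/C.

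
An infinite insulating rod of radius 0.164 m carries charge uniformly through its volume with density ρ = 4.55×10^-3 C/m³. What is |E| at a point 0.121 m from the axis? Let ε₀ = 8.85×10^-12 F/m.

By cylindrical symmetry E is radial; use a coaxial Gaussian cylinder of radius 0.121 m and length L (r < R).
Enclosed charge per unit length: λ_enc = ρ·πr² = (4.55e-3)π(0.121)² = 2.093e-4 C/m.
Applying ∮E·dA = Q_enc/ε₀ with the end caps contributing no flux:
E = |λ_enc|/(2πε₀r) = (2.093e-4)/(2π·8.85×10^-12·0.121) = 3.11e7 N/C.

|E| = 3.11×10^7 N/C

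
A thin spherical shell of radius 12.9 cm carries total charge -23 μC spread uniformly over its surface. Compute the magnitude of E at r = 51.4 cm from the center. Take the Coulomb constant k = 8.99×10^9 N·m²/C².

Symmetry ⇒ E = E(r) r̂. Gaussian sphere of radius r = 51.4 cm (r > 12.9 cm).
The entire shell is enclosed: Q_enc = -2.30×10^-5 C.
By Gauss's law, ∮E·dA = E·4πr² = Q_enc/ε₀.
E = k|Q_enc|/r² = (8.99×10^9)(2.30×10^-5)/(0.514)² = 7.83×10^5 N/C.

E ≈ 7.83e5 V/m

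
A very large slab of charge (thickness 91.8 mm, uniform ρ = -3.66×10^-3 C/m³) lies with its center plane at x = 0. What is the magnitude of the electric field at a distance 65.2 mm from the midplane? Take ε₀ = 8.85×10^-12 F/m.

The point |x| = 65.2 mm lies outside the slab (half-thickness 0.0459 m). A symmetric pillbox spanning the full slab encloses Q_enc = ρ·d·A.
Flux = 2EA ⇒ E = |ρ|d/(2ε₀), independent of distance outside.
E = (3.66×10^-3)(0.0918)/(2·8.85×10^-12) = 1.90e7 N/C.

E ≈ 1.90×10^7 V/m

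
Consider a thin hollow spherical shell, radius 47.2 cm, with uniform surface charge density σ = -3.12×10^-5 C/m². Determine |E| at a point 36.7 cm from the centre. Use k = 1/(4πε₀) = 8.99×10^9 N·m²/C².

By spherical symmetry E is radial; choose a Gaussian sphere of radius r = 36.7 cm (inside the shell, r < 47.2 cm).
No charge lies within this surface, so Q_enc = 0 and Gauss's law gives E·4πr² = 0 ⇒ E = 0.

E = 0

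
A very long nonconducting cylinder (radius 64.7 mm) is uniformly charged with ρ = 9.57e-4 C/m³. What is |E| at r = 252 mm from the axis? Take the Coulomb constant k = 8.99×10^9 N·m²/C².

E ≈ 8.98e5 N/C

Choose a coaxial cylinder of radius r = 252 mm (arbitrary length L) as the Gaussian surface (r > 64.7 mm, full cross-section enclosed).
λ_enc = ρ·πR² = (9.57×10^-4)π(0.0647)² = 1.259×10^-5 C/m.
Since E is radial and uniform over the curved surface, Φ = E·2πrL = Q_enc/ε₀ = λ_enc L/ε₀.
E = 2k|λ_enc|/r = 2(8.99×10^9)(1.259×10^-5)/(0.252) = 8.98×10^5 N/C.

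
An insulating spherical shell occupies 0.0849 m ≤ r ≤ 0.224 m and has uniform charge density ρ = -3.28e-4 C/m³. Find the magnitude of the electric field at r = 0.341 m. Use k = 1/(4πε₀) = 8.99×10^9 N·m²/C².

|E| = 1.13×10^6 V/m

By spherical symmetry E is radial; choose a Gaussian sphere of radius r = 0.341 m (r > 0.224 m, enclosing the whole shell).
Q_enc = ρ·(4π/3)(b³ − a³) = (-3.28e-4)·(4π/3)·((0.224)³ − (0.0849)³) = -1.46e-5 C.
Applying ∮E·dA = Q_enc/ε₀ with Φ = E(4πr²):
E = k|Q_enc|/r² = (8.99×10^9)(1.46×10^-5)/(0.341)² = 1.13e6 N/C.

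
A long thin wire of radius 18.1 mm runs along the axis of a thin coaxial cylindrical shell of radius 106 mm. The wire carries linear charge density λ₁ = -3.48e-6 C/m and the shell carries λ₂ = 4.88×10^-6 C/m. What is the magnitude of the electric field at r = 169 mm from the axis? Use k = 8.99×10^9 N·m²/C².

Take a coaxial cylindrical Gaussian surface of radius r = 169 mm and length L (r > 106 mm, enclosing both).
λ_enc = λ₁ + λ₂ = (-3.48e-6) + (4.88×10^-6) = 1.40×10^-6 C/m.
Applying ∮E·dA = Q_enc/ε₀ with the end caps contributing no flux:
E = 2k|λ_enc|/r = 2(8.99×10^9)(1.40e-6)/(0.169) = 1.49e5 N/C.

|E| ≈ 1.49×10^5 N/C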